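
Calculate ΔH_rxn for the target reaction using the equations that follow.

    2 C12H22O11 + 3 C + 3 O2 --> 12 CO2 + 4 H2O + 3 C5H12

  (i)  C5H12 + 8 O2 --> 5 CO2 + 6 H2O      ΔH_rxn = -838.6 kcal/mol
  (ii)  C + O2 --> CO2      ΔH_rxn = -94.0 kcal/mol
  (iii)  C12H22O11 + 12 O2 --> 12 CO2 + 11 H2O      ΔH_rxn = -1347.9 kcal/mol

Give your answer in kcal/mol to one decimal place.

(i) reversed and × 3: (-3)·(-838.6) = +2515.8 kcal/mol
(ii) × 3: (3)·(-94.0) = -282.0 kcal/mol
(iii) × 2: (2)·(-1347.9) = -2695.8 kcal/mol
Since enthalpy is a state function, ΔH_rxn = (+2515.8) + (-282.0) + (-2695.8) = -462.0 kcal/mol

ΔH_rxn = -462.0 kcal/mol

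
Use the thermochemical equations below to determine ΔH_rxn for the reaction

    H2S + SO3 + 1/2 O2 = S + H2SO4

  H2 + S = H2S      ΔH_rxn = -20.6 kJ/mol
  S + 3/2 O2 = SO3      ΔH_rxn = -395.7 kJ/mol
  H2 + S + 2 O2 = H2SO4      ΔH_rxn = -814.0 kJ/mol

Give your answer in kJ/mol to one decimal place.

ΔH_rxn = -397.7 kJ/mol

equation 1 reversed (reverse to put H2S on the reactant side): +20.6 kJ/mol
equation 2 reversed (reverse to put SO3 on the reactant side): +395.7 kJ/mol
equation 3 as written (H2SO4 already on the product side): -814.0 kJ/mol
ΔH_rxn = (+20.6) + (+395.7) + (-814.0) = -397.7 kJ/mol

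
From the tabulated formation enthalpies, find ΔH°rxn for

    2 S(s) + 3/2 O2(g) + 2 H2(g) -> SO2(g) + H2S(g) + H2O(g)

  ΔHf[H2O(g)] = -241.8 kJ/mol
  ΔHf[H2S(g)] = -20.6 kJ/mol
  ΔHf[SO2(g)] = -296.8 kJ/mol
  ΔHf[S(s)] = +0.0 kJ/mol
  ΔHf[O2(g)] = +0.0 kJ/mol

ΔH°rxn = Σ nΔHf°(products) − Σ nΔHf°(reactants).
Products: 1·(-296.8) + 1·(-20.6) + 1·(-241.8) = -559.2
Reactants: 2·(+0.0) + 3/2·(+0.0) + 2·(+0.0) = +0.0
ΔH°rxn = (-559.2) − (+0.0) = -559.2 kJ/mol

ΔH°rxn = -559.2 kJ/mol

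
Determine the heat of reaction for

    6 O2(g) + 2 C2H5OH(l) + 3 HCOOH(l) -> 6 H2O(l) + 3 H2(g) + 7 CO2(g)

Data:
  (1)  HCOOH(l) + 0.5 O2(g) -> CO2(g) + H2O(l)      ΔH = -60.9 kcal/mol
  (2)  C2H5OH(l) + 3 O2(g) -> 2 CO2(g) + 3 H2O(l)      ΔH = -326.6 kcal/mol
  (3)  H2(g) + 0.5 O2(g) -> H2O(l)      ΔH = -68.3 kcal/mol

(1) × 3 (×3 to match 3 HCOOH(l) in the target): (3)·(-60.9) = -182.7 kcal/mol
(2) × 2 (scale by 2 for the 2 C2H5OH(l)): (2)·(-326.6) = -653.2 kcal/mol
(3) reversed and × 3 (H2(g) must end up as a product; ×3 to match 3 H2(g) in the target): (-3)·(-68.3) = +204.9 kcal/mol
ΔH = (3)·(-60.9) + (2)·(-326.6) + (-3)·(-68.3) = -631.0 kcal/mol

ΔH = -631.0 kcal/mol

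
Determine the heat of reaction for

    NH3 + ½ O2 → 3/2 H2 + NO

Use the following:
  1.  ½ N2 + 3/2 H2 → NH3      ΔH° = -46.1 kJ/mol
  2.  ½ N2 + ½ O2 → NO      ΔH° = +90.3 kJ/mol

eq. 1 reversed (reverse to put NH3 on the reactant side): +46.1 kJ/mol
eq. 2 as written (NO already on the product side): +90.3 kJ/mol
ΔH° = (+46.1) + (+90.3) = 136.4 kJ/mol

ΔH° = 136.4 kJ/mol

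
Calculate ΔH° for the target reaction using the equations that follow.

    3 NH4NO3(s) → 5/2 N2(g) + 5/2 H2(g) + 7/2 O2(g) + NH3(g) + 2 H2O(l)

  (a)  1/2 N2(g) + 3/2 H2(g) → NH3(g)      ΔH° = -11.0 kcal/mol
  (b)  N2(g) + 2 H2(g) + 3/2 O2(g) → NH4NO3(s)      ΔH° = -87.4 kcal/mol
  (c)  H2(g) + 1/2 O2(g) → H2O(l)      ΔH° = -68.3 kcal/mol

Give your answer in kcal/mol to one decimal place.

ΔH° = 114.6 kcal/mol

(a) as written (NH3(g) already on the product side): -11.0 kcal/mol
(b) reversed and × 3 (reverse to put NH4NO3(s) on the reactant side; scale by 3 for the 3 NH4NO3(s)): (-3)·(-87.4) = +262.2 kcal/mol
(c) × 2 (scale by 2 for the 2 H2O(l)): (2)·(-68.3) = -136.6 kcal/mol
By Hess's law, ΔH° = (-11.0) + (+262.2) + (-136.6) = 114.6 kcal/mol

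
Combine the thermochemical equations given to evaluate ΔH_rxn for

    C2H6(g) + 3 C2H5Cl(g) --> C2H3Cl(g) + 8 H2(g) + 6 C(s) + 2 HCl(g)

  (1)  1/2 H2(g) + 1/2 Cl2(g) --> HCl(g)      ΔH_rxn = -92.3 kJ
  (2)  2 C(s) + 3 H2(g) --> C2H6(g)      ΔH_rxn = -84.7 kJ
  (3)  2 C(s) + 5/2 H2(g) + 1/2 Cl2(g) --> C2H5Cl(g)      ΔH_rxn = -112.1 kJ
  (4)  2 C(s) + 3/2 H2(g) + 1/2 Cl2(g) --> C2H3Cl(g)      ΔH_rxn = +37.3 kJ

ΔH_rxn = 273.7 kJ

(1) × 2: (2)·(-92.3) = -184.6 kJ
(2) reversed: +84.7 kJ
(3) reversed and × 3: (-3)·(-112.1) = +336.3 kJ
(4) as written: +37.3 kJ
Since enthalpy is a state function, ΔH_rxn = (-184.6) + (+84.7) + (+336.3) + (+37.3) = 273.7 kJ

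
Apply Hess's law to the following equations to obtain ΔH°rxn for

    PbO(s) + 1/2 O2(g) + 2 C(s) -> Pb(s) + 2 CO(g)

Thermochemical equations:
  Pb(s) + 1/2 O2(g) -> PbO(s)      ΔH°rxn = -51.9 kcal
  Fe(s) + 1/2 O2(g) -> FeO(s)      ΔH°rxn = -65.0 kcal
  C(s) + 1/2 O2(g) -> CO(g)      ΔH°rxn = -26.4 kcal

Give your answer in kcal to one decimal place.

ΔH°rxn = -0.9 kcal

equation 1 reversed (reverse to put PbO(s) on the reactant side): +51.9 kcal
equation 2: not needed (FeO(s) appears nowhere else).
equation 3 × 2 (×2 to match 2 CO(g) in the target): (2)·(-26.4) = -52.8 kcal
ΔH°rxn = (+51.9) + (-52.8) = -0.9 kcal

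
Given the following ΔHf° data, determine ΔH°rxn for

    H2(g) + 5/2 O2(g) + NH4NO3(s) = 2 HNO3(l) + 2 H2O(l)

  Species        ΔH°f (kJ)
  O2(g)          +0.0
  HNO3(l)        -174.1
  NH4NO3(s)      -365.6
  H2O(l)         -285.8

ΔH°rxn = -554.2 kJ

ΔH°rxn = Σ nΔHf°(products) − Σ nΔHf°(reactants).
Products: 2·(-174.1) + 2·(-285.8) = -919.8
Reactants: 1·(+0.0) + 5/2·(+0.0) + 1·(-365.6) = -365.6
ΔH°rxn = (-919.8) − (-365.6) = -554.2 kJ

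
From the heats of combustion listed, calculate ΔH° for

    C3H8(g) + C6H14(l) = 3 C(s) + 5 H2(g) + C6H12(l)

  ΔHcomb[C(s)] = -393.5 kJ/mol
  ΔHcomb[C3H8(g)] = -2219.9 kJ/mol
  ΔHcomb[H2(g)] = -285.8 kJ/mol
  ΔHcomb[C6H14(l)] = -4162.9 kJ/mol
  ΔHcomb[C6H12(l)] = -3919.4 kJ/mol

ΔH° = 146.1 kJ/mol

Using ΔH = Σ nΔHc°(reactants) − Σ nΔHc°(products):
= [1·(-2219.9) + 1·(-4162.9)] − [3·(-393.5) + 5·(-285.8) + 1·(-3919.4)]
= 146.1 kJ/mol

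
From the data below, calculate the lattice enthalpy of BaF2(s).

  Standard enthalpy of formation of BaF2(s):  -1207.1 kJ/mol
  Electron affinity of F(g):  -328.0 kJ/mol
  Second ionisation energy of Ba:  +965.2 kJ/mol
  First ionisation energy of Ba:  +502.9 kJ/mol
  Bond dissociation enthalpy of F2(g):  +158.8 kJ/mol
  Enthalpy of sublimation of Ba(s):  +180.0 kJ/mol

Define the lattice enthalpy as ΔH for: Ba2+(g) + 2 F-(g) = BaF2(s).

ΔHf° = 1·ΔHsub + 1·(ΣIE) + 1·D(F2) + 2·EA + U
-1207.1 = 1·(+180.0) + 1·(+1468.1) + 1·(+158.8) + 2·(-328.0) + U
U = -1207.1 − (+1150.9) = -2358.0 kJ/mol

U = -2358.0 kJ/mol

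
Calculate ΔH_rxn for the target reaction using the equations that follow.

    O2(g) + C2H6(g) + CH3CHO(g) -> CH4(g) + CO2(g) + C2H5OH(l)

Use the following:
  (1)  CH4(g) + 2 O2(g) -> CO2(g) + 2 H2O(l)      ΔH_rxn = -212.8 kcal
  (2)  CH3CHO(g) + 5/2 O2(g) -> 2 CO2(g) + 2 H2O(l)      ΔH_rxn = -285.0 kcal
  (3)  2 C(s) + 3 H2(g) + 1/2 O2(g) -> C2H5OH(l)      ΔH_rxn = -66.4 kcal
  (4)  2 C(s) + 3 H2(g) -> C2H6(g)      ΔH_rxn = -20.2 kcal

(1) reversed (reverse to put CH4(g) on the product side): +212.8 kcal
(2) as written (CH3CHO(g) already on the reactant side): -285.0 kcal
(3) as written (C2H5OH(l) already on the product side): -66.4 kcal
(4) reversed (reverse to put C2H6(g) on the reactant side): +20.2 kcal
Summing the manipulated equations, ΔH_rxn = (+212.8) + (-285.0) + (-66.4) + (+20.2) = -118.4 kcal

ΔH_rxn = -118.4 kcal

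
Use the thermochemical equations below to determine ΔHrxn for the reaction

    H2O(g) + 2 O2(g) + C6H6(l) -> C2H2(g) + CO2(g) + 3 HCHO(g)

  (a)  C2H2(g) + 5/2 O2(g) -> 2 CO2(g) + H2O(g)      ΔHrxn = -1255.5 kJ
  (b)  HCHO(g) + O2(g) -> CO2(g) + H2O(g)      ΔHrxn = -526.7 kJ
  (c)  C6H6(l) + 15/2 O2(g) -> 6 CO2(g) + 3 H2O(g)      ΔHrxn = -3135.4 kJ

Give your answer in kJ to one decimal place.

(a) reversed (reverse to put C2H2(g) on the product side): +1255.5 kJ
(b) reversed and × 3 (reverse to put HCHO(g) on the product side; scale by 3 for the 3 HCHO(g)): (-3)·(-526.7) = +1580.1 kJ
(c) as written (C6H6(l) already on the reactant side): -3135.4 kJ
ΔHrxn = (+1255.5) + (+1580.1) + (-3135.4) = -299.8 kJ

ΔHrxn = -299.8 kJ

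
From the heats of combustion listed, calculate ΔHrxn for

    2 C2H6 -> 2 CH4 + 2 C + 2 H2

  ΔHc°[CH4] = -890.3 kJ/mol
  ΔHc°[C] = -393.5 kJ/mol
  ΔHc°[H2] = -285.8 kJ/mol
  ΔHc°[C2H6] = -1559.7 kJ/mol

Using ΔH = Σ nΔHc°(reactants) − Σ nΔHc°(products):
= [2·(-1559.7)] − [2·(-890.3) + 2·(-393.5) + 2·(-285.8)]
= 19.8 kJ/mol

ΔHrxn = 19.8 kJ/mol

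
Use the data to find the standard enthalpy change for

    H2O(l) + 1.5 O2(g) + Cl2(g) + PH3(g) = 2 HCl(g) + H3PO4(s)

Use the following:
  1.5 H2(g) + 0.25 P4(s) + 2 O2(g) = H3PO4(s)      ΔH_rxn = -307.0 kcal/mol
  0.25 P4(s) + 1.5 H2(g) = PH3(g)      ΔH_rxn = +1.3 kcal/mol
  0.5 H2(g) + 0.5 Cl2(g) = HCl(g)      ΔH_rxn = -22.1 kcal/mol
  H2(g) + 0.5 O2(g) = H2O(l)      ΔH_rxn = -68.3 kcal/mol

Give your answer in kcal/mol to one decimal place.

equation 1 as written: -307.0 kcal/mol
equation 2 reversed: -1.3 kcal/mol
equation 3 × 2: (2)·(-22.1) = -44.2 kcal/mol
equation 4 reversed: +68.3 kcal/mol
By Hess's law, ΔH_rxn = (1)·(-307.0) + (-1)·(+1.3) + (2)·(-22.1) + (-1)·(-68.3) = -284.2 kcal/mol

ΔH_rxn = -284.2 kcal/mol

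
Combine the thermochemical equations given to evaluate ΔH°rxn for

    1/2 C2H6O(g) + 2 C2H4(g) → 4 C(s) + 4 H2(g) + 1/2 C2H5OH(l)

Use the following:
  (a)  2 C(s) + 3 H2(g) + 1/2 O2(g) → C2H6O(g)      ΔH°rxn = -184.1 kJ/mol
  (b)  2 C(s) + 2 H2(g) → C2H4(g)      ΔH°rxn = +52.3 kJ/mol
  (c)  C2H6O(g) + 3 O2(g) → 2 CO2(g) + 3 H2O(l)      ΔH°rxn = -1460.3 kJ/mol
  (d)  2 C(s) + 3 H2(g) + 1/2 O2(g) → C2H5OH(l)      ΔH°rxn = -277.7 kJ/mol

ΔH°rxn = -151.4 kJ/mol

(a) reversed and × 1/2: (-1/2)·(-184.1) = +92.05 kJ/mol
(b) reversed and × 2 (C2H4(g) must end up as a reactant; ×2 to match 2 C2H4(g) in the target): (-2)·(+52.3) = -104.6 kJ/mol
(c): not needed (H2O(l) appears nowhere else).
(d) × 1/2 (scale by 1/2 for the 1/2 C2H5OH(l)): (1/2)·(-277.7) = -138.85 kJ/mol
By Hess's law, ΔH°rxn = (-1/2)·(-184.1) + (-2)·(+52.3) + (1/2)·(-277.7) = -151.4 kJ/mol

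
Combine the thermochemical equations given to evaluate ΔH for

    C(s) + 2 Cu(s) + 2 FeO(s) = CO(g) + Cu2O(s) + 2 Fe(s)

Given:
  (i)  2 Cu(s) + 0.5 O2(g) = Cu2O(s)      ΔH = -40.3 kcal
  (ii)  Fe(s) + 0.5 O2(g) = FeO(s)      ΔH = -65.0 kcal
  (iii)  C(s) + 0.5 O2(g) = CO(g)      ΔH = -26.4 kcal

ΔH = 63.3 kcal

(i) as written: -40.3 kcal
(ii) reversed and × 2: (-2)·(-65.0) = +130.0 kcal
(iii) as written: -26.4 kcal
ΔH = (-40.3) + (+130.0) + (-26.4) = 63.3 kcal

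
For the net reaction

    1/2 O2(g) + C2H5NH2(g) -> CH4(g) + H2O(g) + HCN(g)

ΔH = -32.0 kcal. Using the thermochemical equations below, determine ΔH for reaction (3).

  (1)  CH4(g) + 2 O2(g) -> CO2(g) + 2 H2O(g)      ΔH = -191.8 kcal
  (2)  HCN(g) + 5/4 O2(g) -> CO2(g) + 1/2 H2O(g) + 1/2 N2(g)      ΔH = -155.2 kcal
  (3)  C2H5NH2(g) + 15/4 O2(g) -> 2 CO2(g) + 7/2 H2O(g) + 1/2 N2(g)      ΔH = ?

(1) reversed (reverse to put CH4(g) on the product side): +191.8 kcal
(2) reversed (reverse to put HCN(g) on the product side): +155.2 kcal
(3) as written (C2H5NH2(g) already on the reactant side): contributes x
-32.0 = (+191.8) + (+155.2) + x
x = (-32.0 − (+347.0)) / (1) = -379.0 kcal

ΔH = -379.0 kcal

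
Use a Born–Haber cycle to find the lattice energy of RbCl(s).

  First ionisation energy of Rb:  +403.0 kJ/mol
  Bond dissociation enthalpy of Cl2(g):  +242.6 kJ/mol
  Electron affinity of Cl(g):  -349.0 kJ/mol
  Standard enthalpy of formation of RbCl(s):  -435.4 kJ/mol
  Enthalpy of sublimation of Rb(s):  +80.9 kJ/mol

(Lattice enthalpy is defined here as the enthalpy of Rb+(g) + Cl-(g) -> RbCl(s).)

ΔHf° = 1·ΔHsub + 1·(ΣIE) + 1/2·D(Cl2) + 1·EA + U
-435.4 = 1·(+80.9) + 1·(+403.0) + 1/2·(+242.6) + 1·(-349.0) + U
U = -435.4 − (+256.2) = -691.6 kJ/mol

U = -691.6 kJ/mol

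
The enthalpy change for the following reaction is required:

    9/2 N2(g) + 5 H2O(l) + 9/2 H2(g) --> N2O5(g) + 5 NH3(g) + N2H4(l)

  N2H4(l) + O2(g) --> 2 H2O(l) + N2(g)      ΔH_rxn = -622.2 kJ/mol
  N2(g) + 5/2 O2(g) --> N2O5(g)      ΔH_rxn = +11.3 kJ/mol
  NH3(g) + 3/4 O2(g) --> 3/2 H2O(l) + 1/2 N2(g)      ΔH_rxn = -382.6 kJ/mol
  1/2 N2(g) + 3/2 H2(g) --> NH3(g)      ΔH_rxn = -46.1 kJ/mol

equation 1 reversed: +622.2 kJ/mol
equation 2 as written: +11.3 kJ/mol
equation 3 reversed and × 2: (-2)·(-382.6) = +765.2 kJ/mol
equation 4 × 3: (3)·(-46.1) = -138.3 kJ/mol
Summing the manipulated equations, ΔH_rxn = (-1)·(-622.2) + (1)·(+11.3) + (-2)·(-382.6) + (3)·(-46.1) = 1260.4 kJ/mol

ΔH_rxn = 1260.4 kJ/mol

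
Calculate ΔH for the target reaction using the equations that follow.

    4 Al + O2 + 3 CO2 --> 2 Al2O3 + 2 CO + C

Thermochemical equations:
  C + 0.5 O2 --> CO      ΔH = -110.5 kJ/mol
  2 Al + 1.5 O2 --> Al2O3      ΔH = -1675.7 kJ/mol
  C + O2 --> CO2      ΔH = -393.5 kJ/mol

equation 1 × 2 (×2 to match 2 CO in the target): (2)·(-110.5) = -221.0 kJ/mol
equation 2 × 2 (×2 to match 2 Al2O3 in the target): (2)·(-1675.7) = -3351.4 kJ/mol
equation 3 reversed and × 3 (CO2 must end up as a reactant; ×3 to match 3 CO2 in the target): (-3)·(-393.5) = +1180.5 kJ/mol
By Hess's law, ΔH = (2)·(-110.5) + (2)·(-1675.7) + (-3)·(-393.5) = -2391.9 kJ/mol

ΔH = -2391.9 kJ/mol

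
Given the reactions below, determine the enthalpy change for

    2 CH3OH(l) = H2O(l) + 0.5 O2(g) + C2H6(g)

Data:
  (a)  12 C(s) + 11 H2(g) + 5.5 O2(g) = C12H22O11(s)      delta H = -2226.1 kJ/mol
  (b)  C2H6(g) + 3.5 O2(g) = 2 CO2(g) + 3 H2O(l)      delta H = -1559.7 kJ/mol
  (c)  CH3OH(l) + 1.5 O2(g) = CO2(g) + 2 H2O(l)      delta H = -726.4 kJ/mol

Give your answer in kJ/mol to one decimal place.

delta H = 106.9 kJ/mol

(a): not needed.
(b) reversed: +1559.7 kJ/mol
(c) × 2: (2)·(-726.4) = -1452.8 kJ/mol
delta H = (+1559.7) + (-1452.8) = 106.9 kJ/mol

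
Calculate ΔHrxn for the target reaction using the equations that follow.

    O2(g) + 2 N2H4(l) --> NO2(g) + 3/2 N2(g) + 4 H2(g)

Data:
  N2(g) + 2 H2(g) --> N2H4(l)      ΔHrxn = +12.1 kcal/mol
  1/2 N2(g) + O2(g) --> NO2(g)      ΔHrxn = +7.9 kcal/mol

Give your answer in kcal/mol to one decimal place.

equation 1 reversed and × 2 (N2H4(l) must end up as a reactant; scale by 2 for the 2 N2H4(l)): (-2)·(+12.1) = -24.2 kcal/mol
equation 2 as written (NO2(g) already on the product side): +7.9 kcal/mol
By Hess's law, ΔHrxn = (-2)·(+12.1) + (1)·(+7.9) = -16.3 kcal/mol

ΔHrxn = -16.3 kcal/mol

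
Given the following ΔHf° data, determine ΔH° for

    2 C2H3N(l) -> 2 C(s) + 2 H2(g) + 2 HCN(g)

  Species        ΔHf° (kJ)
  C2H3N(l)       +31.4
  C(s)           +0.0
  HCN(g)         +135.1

ΔH° = 207.4 kJ

Products: 2·(+0.0) + 2·(+0.0) + 2·(+135.1) = +270.2
Reactants: 2·(+31.4) = +62.8
ΔH° = (+270.2) − (+62.8) = 207.4 kJ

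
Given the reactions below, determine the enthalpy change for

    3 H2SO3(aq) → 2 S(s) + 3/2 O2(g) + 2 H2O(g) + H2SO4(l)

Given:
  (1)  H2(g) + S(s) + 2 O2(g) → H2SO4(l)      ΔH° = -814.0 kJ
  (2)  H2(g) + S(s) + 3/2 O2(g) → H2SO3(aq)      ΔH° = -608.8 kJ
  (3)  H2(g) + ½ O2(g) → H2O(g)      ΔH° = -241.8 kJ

ΔH° = 528.8 kJ

(1) as written (H2SO4(l) already on the product side): -814.0 kJ
(2) reversed and × 3 (H2SO3(aq) must end up as a reactant; ×3 to match 3 H2SO3(aq) in the target): (-3)·(-608.8) = +1826.4 kJ
(3) × 2 (×2 to match 2 H2O(g) in the target): (2)·(-241.8) = -483.6 kJ
ΔH° = (-814.0) + (+1826.4) + (-483.6) = 528.8 kJ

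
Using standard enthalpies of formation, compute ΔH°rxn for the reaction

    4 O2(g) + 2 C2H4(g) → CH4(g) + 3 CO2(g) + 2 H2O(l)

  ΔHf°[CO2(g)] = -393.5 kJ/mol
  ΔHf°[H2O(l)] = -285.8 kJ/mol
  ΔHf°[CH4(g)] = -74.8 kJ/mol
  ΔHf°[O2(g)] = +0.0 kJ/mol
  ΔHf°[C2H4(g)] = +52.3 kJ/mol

Products: 1·(-74.8) + 3·(-393.5) + 2·(-285.8) = -1826.9
Reactants: 4·(+0.0) + 2·(+52.3) = +104.6
ΔH°rxn = (-1826.9) − (+104.6) = -1931.5 kJ/mol

ΔH°rxn = -1931.5 kJ/mol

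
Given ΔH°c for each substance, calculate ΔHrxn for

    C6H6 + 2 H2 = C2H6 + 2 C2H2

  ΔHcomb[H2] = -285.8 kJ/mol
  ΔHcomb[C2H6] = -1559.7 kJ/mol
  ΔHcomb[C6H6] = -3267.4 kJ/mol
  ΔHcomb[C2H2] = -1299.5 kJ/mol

ΔHrxn = 319.7 kJ/mol

Using ΔH = Σ nΔHc°(reactants) − Σ nΔHc°(products):
= [1·(-3267.4) + 2·(-285.8)] − [1·(-1559.7) + 2·(-1299.5)]
= 319.7 kJ/mol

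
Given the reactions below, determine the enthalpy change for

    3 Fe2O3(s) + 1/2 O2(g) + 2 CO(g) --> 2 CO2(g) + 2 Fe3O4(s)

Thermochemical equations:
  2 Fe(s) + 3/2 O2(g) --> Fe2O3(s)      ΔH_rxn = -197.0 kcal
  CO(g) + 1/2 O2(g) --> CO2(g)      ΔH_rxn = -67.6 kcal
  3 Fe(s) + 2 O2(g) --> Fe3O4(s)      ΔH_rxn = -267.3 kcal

equation 1 reversed and × 3 (Fe2O3(s) must end up as a reactant; scale by 3 for the 3 Fe2O3(s)): (-3)·(-197.0) = +591.0 kcal
equation 2 × 2 (scale by 2 for the 2 CO(g)): (2)·(-67.6) = -135.2 kcal
equation 3 × 2 (scale by 2 for the 2 Fe3O4(s)): (2)·(-267.3) = -534.6 kcal
ΔH_rxn = (-3)·(-197.0) + (2)·(-67.6) + (2)·(-267.3) = -78.8 kcal

ΔH_rxn = -78.8 kcal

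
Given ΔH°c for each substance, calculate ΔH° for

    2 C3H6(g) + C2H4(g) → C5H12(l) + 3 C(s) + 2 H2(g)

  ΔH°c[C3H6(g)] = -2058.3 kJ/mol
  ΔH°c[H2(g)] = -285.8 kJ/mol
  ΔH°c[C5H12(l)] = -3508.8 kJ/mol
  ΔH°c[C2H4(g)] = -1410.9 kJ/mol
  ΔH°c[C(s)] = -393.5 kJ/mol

ΔH° = -266.6 kJ/mol

With combustion enthalpies, reactants minus products:
= [2·(-2058.3) + 1·(-1410.9)] − [1·(-3508.8) + 3·(-393.5) + 2·(-285.8)]
= -266.6 kJ/mol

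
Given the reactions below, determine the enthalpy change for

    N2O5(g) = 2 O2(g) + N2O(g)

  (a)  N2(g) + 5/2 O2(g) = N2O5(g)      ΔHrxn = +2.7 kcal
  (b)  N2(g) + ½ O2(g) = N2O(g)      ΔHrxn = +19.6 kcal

ΔHrxn = 16.9 kcal

(a) reversed: -2.7 kcal
(b) as written: +19.6 kcal
Summing the manipulated equations, ΔHrxn = (-1)·(+2.7) + (1)·(+19.6) = 16.9 kcal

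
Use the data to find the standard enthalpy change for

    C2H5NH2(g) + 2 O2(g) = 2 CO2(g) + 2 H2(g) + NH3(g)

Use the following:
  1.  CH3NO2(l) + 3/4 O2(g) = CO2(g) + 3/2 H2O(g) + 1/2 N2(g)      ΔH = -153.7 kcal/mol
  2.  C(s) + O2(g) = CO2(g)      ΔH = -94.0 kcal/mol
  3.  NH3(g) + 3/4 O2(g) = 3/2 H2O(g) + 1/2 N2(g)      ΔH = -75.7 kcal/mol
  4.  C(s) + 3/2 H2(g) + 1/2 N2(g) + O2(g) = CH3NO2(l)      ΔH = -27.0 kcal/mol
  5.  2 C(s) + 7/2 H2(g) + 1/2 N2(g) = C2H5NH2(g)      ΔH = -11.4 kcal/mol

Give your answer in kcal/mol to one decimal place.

ΔH = -187.6 kcal/mol

eq. 1 as written: -153.7 kcal/mol
eq. 2 as written: -94.0 kcal/mol
eq. 3 reversed: +75.7 kcal/mol
eq. 4 as written: -27.0 kcal/mol
eq. 5 reversed: +11.4 kcal/mol
Combining the equations, ΔH = (-153.7) + (-94.0) + (+75.7) + (-27.0) + (+11.4) = -187.6 kcal/mol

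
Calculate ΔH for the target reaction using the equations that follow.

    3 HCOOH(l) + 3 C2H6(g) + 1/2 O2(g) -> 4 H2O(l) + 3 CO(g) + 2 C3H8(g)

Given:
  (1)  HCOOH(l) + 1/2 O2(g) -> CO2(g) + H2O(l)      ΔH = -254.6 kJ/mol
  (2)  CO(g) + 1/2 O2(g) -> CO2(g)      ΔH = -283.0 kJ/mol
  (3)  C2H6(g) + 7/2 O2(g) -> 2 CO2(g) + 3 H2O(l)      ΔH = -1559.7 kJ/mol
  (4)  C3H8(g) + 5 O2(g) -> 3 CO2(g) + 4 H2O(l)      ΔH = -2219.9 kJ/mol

ΔH = -154.1 kJ/mol

(1) × 3: (3)·(-254.6) = -763.8 kJ/mol
(2) reversed and × 3: (-3)·(-283.0) = +849.0 kJ/mol
(3) × 3: (3)·(-1559.7) = -4679.1 kJ/mol
(4) reversed and × 2: (-2)·(-2219.9) = +4439.8 kJ/mol
ΔH = (3)·(-254.6) + (-3)·(-283.0) + (3)·(-1559.7) + (-2)·(-2219.9) = -154.1 kJ/mol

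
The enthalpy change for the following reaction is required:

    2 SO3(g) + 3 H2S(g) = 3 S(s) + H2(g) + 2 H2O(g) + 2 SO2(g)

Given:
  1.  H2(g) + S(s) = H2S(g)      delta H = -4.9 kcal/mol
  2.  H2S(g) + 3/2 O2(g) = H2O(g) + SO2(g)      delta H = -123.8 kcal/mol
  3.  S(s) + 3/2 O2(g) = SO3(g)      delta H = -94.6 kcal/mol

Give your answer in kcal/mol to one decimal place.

delta H = -53.5 kcal/mol

eq. 1 reversed (reverse to put H2(g) on the product side): +4.9 kcal/mol
eq. 2 × 2 (×2 to match 2 H2O(g) in the target): (2)·(-123.8) = -247.6 kcal/mol
eq. 3 reversed and × 2 (SO3(g) must end up as a reactant; ×2 to match 2 SO3(g) in the target): (-2)·(-94.6) = +189.2 kcal/mol
Combining the equations, delta H = (+4.9) + (-247.6) + (+189.2) = -53.5 kcal/mol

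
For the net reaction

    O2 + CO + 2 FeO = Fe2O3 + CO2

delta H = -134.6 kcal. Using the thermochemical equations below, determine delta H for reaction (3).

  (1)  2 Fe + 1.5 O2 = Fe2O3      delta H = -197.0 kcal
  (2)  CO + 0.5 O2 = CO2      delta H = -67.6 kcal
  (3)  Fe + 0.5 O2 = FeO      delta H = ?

delta H = -65.0 kcal

(1) as written (Fe2O3 already on the product side): -197.0 kcal
(2) as written (CO already on the reactant side): -67.6 kcal
(3) reversed and × 2 (reverse to put FeO on the reactant side; ×2 to match 2 FeO in the target): contributes −2·x
-134.6 = (-197.0) + (-67.6) − 2·x
x = (-134.6 − (-264.6)) / (-2) = -65.0 kcal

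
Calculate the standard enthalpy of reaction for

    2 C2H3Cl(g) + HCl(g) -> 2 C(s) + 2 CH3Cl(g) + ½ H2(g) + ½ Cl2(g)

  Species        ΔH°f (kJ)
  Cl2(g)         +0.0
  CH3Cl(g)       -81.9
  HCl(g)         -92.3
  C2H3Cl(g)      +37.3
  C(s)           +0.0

Products: 2·(+0.0) + 2·(-81.9) + 1/2·(+0.0) + 1/2·(+0.0) = -163.8
Reactants: 2·(+37.3) + 1·(-92.3) = -17.7
ΔH° = (-163.8) − (-17.7) = -146.1 kJ

ΔH° = -146.1 kJ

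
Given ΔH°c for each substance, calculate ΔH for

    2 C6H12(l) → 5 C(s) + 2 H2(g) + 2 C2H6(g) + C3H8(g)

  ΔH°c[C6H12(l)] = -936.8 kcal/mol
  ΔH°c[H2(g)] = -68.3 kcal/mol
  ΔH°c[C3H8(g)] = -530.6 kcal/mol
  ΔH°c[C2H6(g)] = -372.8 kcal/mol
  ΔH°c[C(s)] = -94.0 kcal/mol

With combustion enthalpies, reactants minus products:
= [2·(-936.8)] − [5·(-94.0) + 2·(-68.3) + 2·(-372.8) + 1·(-530.6)]
= 9.2 kcal/mol

ΔH = 9.2 kcal/mol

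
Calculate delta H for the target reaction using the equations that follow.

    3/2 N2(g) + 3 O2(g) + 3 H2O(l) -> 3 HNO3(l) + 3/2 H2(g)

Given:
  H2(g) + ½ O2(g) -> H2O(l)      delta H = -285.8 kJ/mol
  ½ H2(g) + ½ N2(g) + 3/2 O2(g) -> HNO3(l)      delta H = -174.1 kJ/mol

delta H = 335.1 kJ/mol

equation 1 reversed and × 3 (H2O(l) must end up as a reactant; scale by 3 for the 3 H2O(l)): (-3)·(-285.8) = +857.4 kJ/mol
equation 2 × 3 (×3 to match 3 HNO3(l) in the target): (3)·(-174.1) = -522.3 kJ/mol
Since enthalpy is a state function, delta H = (+857.4) + (-522.3) = 335.1 kJ/mol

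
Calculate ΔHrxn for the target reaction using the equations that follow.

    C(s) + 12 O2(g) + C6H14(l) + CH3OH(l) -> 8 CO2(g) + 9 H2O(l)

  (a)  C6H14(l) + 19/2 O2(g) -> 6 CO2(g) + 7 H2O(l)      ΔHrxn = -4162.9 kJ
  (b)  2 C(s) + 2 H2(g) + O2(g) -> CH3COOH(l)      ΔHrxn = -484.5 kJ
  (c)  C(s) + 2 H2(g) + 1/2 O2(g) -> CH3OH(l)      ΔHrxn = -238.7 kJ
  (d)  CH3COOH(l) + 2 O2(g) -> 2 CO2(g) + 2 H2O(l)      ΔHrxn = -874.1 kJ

ΔHrxn = -5282.8 kJ

(a) as written: -4162.9 kJ
(b) as written: -484.5 kJ
(c) reversed: +238.7 kJ
(d) as written: -874.1 kJ
Since enthalpy is a state function, ΔHrxn = (1)·(-4162.9) + (1)·(-484.5) + (-1)·(-238.7) + (1)·(-874.1) = -5282.8 kJ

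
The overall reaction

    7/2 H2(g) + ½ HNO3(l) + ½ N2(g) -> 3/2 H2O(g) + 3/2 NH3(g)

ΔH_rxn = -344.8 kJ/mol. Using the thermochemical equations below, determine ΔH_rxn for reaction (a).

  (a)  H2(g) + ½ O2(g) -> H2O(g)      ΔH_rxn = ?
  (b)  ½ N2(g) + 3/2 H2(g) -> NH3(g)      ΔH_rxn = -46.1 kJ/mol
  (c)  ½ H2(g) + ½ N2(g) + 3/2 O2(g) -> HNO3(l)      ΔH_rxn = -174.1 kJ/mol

ΔH_rxn = -241.8 kJ/mol

(a) × 3/2: contributes 3/2·x
(b) × 3/2: (3/2)·(-46.1) = -69.15 kJ/mol
(c) reversed and × 1/2: (-1/2)·(-174.1) = +87.05 kJ/mol
-344.8 = (-69.15) + (+87.05) + 3/2·x
x = (-344.8 − (+17.9)) / (3/2) = -241.8 kJ/mol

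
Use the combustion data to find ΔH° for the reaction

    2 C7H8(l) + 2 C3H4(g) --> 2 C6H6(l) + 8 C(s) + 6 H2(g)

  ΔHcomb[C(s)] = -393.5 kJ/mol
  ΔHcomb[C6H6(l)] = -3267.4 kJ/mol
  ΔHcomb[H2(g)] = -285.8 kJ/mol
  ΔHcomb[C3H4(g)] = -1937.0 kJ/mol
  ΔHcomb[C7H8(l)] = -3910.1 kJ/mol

With combustion enthalpies, reactants minus products:
= [2·(-3910.1) + 2·(-1937.0)] − [2·(-3267.4) + 8·(-393.5) + 6·(-285.8)]
= -296.6 kJ/mol

ΔH° = -296.6 kJ/mol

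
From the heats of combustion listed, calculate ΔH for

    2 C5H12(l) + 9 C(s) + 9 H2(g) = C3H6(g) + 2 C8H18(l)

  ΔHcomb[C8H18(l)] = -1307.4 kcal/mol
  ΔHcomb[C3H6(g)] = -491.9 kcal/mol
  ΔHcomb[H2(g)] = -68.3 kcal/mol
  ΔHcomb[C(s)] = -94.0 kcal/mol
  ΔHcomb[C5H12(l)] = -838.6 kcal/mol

ΔH = -31.2 kcal/mol

Using ΔH = Σ nΔHc°(reactants) − Σ nΔHc°(products):
= [2·(-838.6) + 9·(-94.0) + 9·(-68.3)] − [1·(-491.9) + 2·(-1307.4)]
= -31.2 kcal/mol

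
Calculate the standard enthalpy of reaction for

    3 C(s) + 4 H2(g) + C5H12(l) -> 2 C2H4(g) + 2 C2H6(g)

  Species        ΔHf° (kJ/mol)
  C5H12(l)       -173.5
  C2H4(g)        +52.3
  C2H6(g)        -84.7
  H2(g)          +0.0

ΔH°rxn = Σ nΔHf°(products) − Σ nΔHf°(reactants).
Products: 2·(+52.3) + 2·(-84.7) = -64.8
Reactants: 3·(+0.0) + 4·(+0.0) + 1·(-173.5) = -173.5
ΔH_rxn = (-64.8) − (-173.5) = 108.7 kJ/mol

ΔH_rxn = 108.7 kJ/mol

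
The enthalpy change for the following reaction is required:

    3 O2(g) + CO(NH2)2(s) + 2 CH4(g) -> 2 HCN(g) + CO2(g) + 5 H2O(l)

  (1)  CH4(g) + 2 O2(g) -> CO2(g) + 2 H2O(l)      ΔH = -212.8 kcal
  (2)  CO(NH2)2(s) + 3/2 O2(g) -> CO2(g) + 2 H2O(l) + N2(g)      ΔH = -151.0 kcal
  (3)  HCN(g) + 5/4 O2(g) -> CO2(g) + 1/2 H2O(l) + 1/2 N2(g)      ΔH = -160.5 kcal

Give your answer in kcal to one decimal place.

ΔH = -255.6 kcal

(1) × 2 (scale by 2 for the 2 CH4(g)): (2)·(-212.8) = -425.6 kcal
(2) as written (CO(NH2)2(s) already on the reactant side): -151.0 kcal
(3) reversed and × 2 (HCN(g) must end up as a product; scale by 2 for the 2 HCN(g)): (-2)·(-160.5) = +321.0 kcal
ΔH = (-425.6) + (-151.0) + (+321.0) = -255.6 kcal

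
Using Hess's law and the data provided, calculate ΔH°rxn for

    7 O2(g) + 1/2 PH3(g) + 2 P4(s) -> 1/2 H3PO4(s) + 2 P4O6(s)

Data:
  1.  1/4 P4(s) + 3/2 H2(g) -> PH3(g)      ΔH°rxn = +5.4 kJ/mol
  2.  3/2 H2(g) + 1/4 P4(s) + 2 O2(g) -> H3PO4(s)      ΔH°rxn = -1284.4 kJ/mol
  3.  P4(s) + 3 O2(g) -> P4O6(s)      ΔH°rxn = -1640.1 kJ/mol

ΔH°rxn = -3925.1 kJ/mol

eq. 1 reversed and × 1/2 (reverse to put PH3(g) on the reactant side; scale by 1/2 for the 1/2 PH3(g)): (-1/2)·(+5.4) = -2.7 kJ/mol
eq. 2 × 1/2 (×1/2 to match 1/2 H3PO4(s) in the target): (1/2)·(-1284.4) = -642.2 kJ/mol
eq. 3 × 2 (×2 to match 2 P4O6(s) in the target): (2)·(-1640.1) = -3280.2 kJ/mol
ΔH°rxn = (-1/2)·(+5.4) + (1/2)·(-1284.4) + (2)·(-1640.1) = -3925.1 kJ/mol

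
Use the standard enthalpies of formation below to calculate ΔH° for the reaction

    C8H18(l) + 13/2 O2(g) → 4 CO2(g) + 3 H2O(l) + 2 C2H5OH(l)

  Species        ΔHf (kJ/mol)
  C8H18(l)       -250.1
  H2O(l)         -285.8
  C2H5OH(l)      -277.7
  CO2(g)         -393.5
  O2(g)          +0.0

ΔH° = -2736.7 kJ/mol

Products: 4·(-393.5) + 3·(-285.8) + 2·(-277.7) = -2986.8
Reactants: 1·(-250.1) + 13/2·(+0.0) = -250.1
ΔH° = (-2986.8) − (-250.1) = -2736.7 kJ/mol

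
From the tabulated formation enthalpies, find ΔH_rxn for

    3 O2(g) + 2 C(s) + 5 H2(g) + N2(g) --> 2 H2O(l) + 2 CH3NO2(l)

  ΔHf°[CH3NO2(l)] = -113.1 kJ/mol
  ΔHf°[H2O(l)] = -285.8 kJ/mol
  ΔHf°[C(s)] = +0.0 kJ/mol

ΔH_rxn = -797.8 kJ/mol

Products: 2·(-285.8) + 2·(-113.1) = -797.8
Reactants: 3·(+0.0) + 2·(+0.0) + 5·(+0.0) + 1·(+0.0) = +0.0
ΔH_rxn = (-797.8) − (+0.0) = -797.8 kJ/mol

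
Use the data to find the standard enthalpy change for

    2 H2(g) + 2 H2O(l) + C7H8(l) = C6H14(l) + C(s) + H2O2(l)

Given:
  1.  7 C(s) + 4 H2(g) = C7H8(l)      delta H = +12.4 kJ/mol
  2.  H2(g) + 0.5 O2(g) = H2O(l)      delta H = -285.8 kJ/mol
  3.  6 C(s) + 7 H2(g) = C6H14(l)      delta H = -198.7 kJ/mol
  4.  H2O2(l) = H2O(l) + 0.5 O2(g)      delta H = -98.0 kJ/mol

delta H = 172.7 kJ/mol

eq. 1 reversed: -12.4 kJ/mol
eq. 2 reversed: +285.8 kJ/mol
eq. 3 as written: -198.7 kJ/mol
eq. 4 reversed: +98.0 kJ/mol
Combining the equations, delta H = (-1)·(+12.4) + (-1)·(-285.8) + (1)·(-198.7) + (-1)·(-98.0) = 172.7 kJ/mol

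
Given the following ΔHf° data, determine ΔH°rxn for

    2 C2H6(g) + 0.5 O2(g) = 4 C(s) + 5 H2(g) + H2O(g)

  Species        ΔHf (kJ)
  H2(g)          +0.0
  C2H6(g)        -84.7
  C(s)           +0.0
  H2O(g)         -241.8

ΔH°rxn = Σ nΔHf°(products) − Σ nΔHf°(reactants).
Products: 4·(+0.0) + 5·(+0.0) + 1·(-241.8) = -241.8
Reactants: 2·(-84.7) + 1/2·(+0.0) = -169.4
ΔH°rxn = (-241.8) − (-169.4) = -72.4 kJ

ΔH°rxn = -72.4 kJ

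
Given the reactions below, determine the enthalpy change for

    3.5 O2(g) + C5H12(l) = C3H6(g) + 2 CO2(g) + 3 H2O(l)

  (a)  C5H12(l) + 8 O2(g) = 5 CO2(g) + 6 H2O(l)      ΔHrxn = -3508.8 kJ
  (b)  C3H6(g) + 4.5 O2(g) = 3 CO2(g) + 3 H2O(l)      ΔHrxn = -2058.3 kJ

(a) as written: -3508.8 kJ
(b) reversed: +2058.3 kJ
Since enthalpy is a state function, ΔHrxn = (1)·(-3508.8) + (-1)·(-2058.3) = -1450.5 kJ

ΔHrxn = -1450.5 kJ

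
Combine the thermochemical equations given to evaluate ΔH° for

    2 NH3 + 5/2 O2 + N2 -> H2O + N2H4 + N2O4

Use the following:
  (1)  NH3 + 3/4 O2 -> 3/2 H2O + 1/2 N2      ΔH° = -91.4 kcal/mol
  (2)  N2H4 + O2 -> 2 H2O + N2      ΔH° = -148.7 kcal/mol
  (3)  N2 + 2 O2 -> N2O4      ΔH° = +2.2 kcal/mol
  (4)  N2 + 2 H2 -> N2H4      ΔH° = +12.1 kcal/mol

(1) × 2 (×2 to match 2 NH3 in the target): (2)·(-91.4) = -182.8 kcal/mol
(2) reversed: +148.7 kcal/mol
(3) as written (N2O4 already on the product side): +2.2 kcal/mol
(4): not needed (H2 appears nowhere else).
By Hess's law, ΔH° = (2)·(-91.4) + (-1)·(-148.7) + (1)·(+2.2) = -31.9 kcal/mol

ΔH° = -31.9 kcal/mol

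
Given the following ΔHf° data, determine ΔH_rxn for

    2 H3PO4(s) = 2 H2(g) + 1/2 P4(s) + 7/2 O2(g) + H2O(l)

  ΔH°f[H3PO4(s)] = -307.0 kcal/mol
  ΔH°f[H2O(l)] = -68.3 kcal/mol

ΔH_rxn = 545.7 kcal/mol

Products: 2·(+0.0) + 1/2·(+0.0) + 7/2·(+0.0) + 1·(-68.3) = -68.3
Reactants: 2·(-307.0) = -614.0
ΔH_rxn = (-68.3) − (-614.0) = 545.7 kcal/mol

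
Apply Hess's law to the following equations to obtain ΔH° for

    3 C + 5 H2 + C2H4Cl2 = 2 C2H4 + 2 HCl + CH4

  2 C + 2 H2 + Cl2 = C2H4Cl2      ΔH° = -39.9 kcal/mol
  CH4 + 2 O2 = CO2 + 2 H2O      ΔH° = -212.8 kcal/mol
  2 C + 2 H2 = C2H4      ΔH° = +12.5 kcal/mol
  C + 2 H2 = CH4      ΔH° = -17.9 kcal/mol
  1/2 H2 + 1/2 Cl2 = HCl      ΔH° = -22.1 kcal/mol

equation 1 reversed (reverse to put C2H4Cl2 on the reactant side): +39.9 kcal/mol
equation 2: not needed (CO2 appears nowhere else).
equation 3 × 2 (×2 to match 2 C2H4 in the target): (2)·(+12.5) = +25.0 kcal/mol
equation 4 as written: -17.9 kcal/mol
equation 5 × 2 (scale by 2 for the 2 HCl): (2)·(-22.1) = -44.2 kcal/mol
By Hess's law, ΔH° = (-1)·(-39.9) + (2)·(+12.5) + (1)·(-17.9) + (2)·(-22.1) = 2.8 kcal/mol

ΔH° = 2.8 kcal/mol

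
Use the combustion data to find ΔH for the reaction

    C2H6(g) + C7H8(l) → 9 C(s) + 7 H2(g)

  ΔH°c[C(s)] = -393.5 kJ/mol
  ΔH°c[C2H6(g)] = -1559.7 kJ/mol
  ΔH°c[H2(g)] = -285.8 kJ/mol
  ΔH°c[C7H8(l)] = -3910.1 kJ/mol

ΔH = 72.3 kJ/mol

With combustion enthalpies, reactants minus products:
= [1·(-1559.7) + 1·(-3910.1)] − [9·(-393.5) + 7·(-285.8)]
= 72.3 kJ/mol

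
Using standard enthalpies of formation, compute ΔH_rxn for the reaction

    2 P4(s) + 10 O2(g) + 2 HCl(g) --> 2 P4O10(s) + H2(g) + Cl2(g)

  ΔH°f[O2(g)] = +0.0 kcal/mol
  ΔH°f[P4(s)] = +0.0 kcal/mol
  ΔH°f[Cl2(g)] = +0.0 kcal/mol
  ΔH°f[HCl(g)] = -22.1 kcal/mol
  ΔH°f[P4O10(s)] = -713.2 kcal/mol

ΔH_rxn = -1382.2 kcal/mol

Products: 2·(-713.2) + 1·(+0.0) + 1·(+0.0) = -1426.4
Reactants: 2·(+0.0) + 10·(+0.0) + 2·(-22.1) = -44.2
ΔH_rxn = (-1426.4) − (-44.2) = -1382.2 kcal/mol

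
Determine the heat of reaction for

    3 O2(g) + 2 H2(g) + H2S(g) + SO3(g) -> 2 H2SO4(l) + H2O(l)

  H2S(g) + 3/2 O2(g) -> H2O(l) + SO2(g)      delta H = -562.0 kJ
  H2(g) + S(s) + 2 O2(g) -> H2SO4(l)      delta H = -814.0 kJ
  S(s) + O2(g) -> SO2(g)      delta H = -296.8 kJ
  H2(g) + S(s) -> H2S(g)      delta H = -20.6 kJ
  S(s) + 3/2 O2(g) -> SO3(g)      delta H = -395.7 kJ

delta H = -1497.5 kJ

equation 1 as written: -562.0 kJ
equation 2 × 2: (2)·(-814.0) = -1628.0 kJ
equation 3 reversed: +296.8 kJ
equation 4: not needed.
equation 5 reversed: +395.7 kJ
Combining the equations, delta H = (1)·(-562.0) + (2)·(-814.0) + (-1)·(-296.8) + (-1)·(-395.7) = -1497.5 kJ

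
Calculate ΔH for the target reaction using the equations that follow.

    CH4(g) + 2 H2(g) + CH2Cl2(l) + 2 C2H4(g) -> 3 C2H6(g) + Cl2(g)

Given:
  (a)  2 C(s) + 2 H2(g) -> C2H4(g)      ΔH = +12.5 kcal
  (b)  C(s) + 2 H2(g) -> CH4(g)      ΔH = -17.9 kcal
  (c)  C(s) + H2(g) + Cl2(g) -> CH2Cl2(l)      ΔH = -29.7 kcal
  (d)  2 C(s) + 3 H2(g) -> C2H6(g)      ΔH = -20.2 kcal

(a) reversed and × 2 (reverse to put C2H4(g) on the reactant side; ×2 to match 2 C2H4(g) in the target): (-2)·(+12.5) = -25.0 kcal
(b) reversed (reverse to put CH4(g) on the reactant side): +17.9 kcal
(c) reversed (CH2Cl2(l) must end up as a reactant): +29.7 kcal
(d) × 3 (scale by 3 for the 3 C2H6(g)): (3)·(-20.2) = -60.6 kcal
Since enthalpy is a state function, ΔH = (-2)·(+12.5) + (-1)·(-17.9) + (-1)·(-29.7) + (3)·(-20.2) = -38.0 kcal

ΔH = -38.0 kcal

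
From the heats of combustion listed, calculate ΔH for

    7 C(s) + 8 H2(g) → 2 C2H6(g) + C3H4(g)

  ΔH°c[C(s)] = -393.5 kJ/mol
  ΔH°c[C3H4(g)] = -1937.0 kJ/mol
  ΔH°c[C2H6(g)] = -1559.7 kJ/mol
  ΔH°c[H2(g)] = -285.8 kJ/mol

ΔH = 15.5 kJ/mol

Using ΔH = Σ nΔHc°(reactants) − Σ nΔHc°(products):
= [7·(-393.5) + 8·(-285.8)] − [2·(-1559.7) + 1·(-1937.0)]
= 15.5 kJ/mol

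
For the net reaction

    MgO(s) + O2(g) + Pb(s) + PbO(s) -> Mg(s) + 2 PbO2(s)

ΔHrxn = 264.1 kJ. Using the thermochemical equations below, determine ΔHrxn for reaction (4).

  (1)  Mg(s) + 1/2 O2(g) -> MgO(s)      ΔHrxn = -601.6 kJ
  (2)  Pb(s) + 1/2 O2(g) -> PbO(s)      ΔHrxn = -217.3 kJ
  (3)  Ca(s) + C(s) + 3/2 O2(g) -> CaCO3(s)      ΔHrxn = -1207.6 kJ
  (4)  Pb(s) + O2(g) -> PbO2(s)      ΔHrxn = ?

ΔHrxn = -277.4 kJ

(1) reversed: +601.6 kJ
(2) reversed: +217.3 kJ
(3): not needed.
(4) × 2: contributes 2·x
+264.1 = (+601.6) + (+217.3) + 2·x
x = (+264.1 − (+818.9)) / (2) = -277.4 kJ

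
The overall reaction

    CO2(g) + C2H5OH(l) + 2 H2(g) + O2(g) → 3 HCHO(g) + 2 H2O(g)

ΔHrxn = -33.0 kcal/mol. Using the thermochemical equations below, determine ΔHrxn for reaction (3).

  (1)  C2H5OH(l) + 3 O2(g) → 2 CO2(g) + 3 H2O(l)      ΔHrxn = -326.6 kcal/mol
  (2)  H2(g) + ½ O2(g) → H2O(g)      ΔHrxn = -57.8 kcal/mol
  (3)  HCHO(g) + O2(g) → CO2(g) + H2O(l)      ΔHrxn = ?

(1) as written (C2H5OH(l) already on the reactant side): -326.6 kcal/mol
(2) × 2 (scale by 2 for the 2 H2O(g)): (2)·(-57.8) = -115.6 kcal/mol
(3) reversed and × 3 (reverse to put HCHO(g) on the product side; scale by 3 for the 3 HCHO(g)): contributes −3·x
-33.0 = (-326.6) + (-115.6) − 3·x
x = (-33.0 − (-442.2)) / (-3) = -136.4 kcal/mol

ΔHrxn = -136.4 kcal/mol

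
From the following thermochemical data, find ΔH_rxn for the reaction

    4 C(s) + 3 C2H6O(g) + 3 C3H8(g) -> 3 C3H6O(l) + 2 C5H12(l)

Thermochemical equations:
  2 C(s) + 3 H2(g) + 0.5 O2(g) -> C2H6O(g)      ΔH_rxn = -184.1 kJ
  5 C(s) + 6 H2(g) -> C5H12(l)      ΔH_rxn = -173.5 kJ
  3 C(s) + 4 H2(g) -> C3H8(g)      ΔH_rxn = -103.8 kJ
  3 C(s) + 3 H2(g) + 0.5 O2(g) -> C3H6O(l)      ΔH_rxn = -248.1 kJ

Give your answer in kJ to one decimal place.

equation 1 reversed and × 3: (-3)·(-184.1) = +552.3 kJ
equation 2 × 2: (2)·(-173.5) = -347.0 kJ
equation 3 reversed and × 3: (-3)·(-103.8) = +311.4 kJ
equation 4 × 3: (3)·(-248.1) = -744.3 kJ
ΔH_rxn = (+552.3) + (-347.0) + (+311.4) + (-744.3) = -227.6 kJ

ΔH_rxn = -227.6 kJ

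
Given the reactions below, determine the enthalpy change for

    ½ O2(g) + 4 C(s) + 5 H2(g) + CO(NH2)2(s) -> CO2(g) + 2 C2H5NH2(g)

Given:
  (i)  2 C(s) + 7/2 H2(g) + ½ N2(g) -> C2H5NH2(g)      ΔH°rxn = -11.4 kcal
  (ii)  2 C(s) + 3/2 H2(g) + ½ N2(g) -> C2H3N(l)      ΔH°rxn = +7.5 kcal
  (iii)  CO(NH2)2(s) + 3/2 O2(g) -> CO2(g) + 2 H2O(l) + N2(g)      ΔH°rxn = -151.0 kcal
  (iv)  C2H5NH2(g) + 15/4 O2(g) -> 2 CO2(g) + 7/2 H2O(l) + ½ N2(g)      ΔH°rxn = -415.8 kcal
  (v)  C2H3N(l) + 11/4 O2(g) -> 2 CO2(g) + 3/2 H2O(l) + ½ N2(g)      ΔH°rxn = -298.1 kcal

ΔH°rxn = -37.2 kcal

(i) as written: -11.4 kcal
(ii) as written: +7.5 kcal
(iii) as written: -151.0 kcal
(iv) reversed: +415.8 kcal
(v) as written: -298.1 kcal
Summing the manipulated equations, ΔH°rxn = (1)·(-11.4) + (1)·(+7.5) + (1)·(-151.0) + (-1)·(-415.8) + (1)·(-298.1) = -37.2 kcal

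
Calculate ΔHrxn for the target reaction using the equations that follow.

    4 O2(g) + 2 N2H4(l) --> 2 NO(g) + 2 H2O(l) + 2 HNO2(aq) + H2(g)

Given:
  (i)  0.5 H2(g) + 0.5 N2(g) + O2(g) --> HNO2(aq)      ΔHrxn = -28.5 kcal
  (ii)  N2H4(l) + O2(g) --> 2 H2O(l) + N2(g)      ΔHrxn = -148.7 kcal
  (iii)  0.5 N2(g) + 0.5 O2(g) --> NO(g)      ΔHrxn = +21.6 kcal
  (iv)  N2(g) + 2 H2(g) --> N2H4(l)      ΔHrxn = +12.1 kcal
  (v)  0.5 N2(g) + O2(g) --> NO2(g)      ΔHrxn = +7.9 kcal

(i) × 2: (2)·(-28.5) = -57.0 kcal
(ii) as written: -148.7 kcal
(iii) × 2: (2)·(+21.6) = +43.2 kcal
(iv) reversed: -12.1 kcal
(v): not needed.
Since enthalpy is a state function, ΔHrxn = (-57.0) + (-148.7) + (+43.2) + (-12.1) = -174.6 kcal

ΔHrxn = -174.6 kcal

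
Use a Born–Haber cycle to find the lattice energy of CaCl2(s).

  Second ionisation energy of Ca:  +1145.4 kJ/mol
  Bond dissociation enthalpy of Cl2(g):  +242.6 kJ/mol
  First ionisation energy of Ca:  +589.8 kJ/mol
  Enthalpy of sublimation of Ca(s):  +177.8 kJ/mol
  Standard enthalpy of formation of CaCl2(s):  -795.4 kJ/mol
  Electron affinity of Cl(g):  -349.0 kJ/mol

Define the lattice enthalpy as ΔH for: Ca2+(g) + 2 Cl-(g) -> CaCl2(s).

ΔHf° = 1·ΔHsub + 1·(ΣIE) + 1·D(Cl2) + 2·EA + U
-795.4 = 1·(+177.8) + 1·(+1735.2) + 1·(+242.6) + 2·(-349.0) + U
U = -795.4 − (+1457.6) = -2253.0 kJ/mol

U = -2253.0 kJ/mol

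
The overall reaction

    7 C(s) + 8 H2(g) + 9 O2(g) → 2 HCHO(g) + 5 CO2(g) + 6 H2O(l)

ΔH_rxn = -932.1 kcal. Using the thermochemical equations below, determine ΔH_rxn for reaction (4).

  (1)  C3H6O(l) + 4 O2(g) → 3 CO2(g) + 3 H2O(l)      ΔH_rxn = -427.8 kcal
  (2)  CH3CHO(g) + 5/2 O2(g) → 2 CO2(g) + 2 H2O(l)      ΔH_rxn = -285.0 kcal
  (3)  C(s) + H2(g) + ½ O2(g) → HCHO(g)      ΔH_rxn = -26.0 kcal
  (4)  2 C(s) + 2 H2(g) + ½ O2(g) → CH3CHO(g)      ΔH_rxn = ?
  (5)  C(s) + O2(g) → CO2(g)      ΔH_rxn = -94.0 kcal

ΔH_rxn = -39.7 kcal

(1): not needed.
(2) × 3: (3)·(-285.0) = -855.0 kcal
(3) × 2: (2)·(-26.0) = -52.0 kcal
(4) × 3: contributes 3·x
(5) reversed: +94.0 kcal
-932.1 = (-855.0) + (-52.0) + (+94.0) + 3·x
x = (-932.1 − (-813.0)) / (3) = -39.7 kcal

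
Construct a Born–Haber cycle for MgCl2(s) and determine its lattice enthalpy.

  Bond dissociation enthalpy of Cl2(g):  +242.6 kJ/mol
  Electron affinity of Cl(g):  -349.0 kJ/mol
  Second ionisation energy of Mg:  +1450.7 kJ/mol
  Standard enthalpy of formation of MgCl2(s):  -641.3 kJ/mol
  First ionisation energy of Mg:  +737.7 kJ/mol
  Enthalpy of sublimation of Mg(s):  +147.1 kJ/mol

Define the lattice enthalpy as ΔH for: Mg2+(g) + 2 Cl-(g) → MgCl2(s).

U = -2521.4 kJ/mol

ΔHf° = 1·ΔHsub + 1·(ΣIE) + 1·D(Cl2) + 2·EA + U
-641.3 = 1·(+147.1) + 1·(+2188.4) + 1·(+242.6) + 2·(-349.0) + U
U = -641.3 − (+1880.1) = -2521.4 kJ/mol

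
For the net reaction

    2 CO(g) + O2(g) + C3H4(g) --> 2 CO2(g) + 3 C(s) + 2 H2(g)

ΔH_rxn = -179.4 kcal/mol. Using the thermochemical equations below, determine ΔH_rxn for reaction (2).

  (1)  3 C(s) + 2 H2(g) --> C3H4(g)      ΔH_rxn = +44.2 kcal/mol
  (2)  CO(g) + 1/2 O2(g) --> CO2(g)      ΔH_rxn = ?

(1) reversed: -44.2 kcal/mol
(2) × 2: contributes 2·x
-179.4 = (-44.2) + 2·x
x = (-179.4 − (-44.2)) / (2) = -67.6 kcal/mol

ΔH_rxn = -67.6 kcal/mol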